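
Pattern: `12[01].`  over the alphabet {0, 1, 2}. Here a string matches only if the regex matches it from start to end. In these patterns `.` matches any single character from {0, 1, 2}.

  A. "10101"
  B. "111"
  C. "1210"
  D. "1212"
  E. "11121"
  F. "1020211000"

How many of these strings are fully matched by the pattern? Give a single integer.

A → no match — must start with "12"
B → no match — must start with "12"
C → match
D → match
E → no match — must start with "12"
F → no match — must start with "12"
Total matched: 2

2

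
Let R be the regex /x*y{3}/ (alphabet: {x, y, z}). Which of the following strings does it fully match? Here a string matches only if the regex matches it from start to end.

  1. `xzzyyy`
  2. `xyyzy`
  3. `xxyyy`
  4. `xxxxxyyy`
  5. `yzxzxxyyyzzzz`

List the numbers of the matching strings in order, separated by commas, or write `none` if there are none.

1. `xzzyyy` → no match
2. `xyyzy` → no match
3. `xxyyy` → match
4. `xxxxxyyy` → match
5 → no match — must end with `y`

3, 4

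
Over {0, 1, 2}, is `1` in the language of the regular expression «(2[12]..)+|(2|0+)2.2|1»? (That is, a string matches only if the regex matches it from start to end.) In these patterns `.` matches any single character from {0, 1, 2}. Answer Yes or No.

Yes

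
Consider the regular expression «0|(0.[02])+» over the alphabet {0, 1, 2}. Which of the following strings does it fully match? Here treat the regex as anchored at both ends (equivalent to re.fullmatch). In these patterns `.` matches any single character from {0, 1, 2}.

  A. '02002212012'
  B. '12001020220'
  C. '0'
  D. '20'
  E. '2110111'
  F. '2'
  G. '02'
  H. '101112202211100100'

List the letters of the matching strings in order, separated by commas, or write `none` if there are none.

A → no match
B → no match — must start with '0'
C → match
D → no match — must start with '0'
E → no match — must start with '0'
F → no match — must start with '0'
G → no match
H → no match — must start with '0'

C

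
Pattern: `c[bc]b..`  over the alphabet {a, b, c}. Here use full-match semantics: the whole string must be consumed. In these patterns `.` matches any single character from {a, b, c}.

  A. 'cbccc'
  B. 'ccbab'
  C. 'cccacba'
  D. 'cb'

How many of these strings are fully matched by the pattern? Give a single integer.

1

A. 'cbccc' → no match
B. 'ccbab' → match
C. 'cccacba' → no match
D. 'cb' → no match
Total matched: 1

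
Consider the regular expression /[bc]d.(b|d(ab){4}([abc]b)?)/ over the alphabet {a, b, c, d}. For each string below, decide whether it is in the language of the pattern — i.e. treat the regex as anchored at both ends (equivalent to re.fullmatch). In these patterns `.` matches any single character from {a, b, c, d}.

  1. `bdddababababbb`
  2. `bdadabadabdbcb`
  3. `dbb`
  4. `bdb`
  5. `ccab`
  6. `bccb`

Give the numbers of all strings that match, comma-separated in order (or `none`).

1

1 → match
2 → no match
3. `dbb` → no match
4. `bdb` → no match
5. `ccab` → no match
6. `bccb` → no match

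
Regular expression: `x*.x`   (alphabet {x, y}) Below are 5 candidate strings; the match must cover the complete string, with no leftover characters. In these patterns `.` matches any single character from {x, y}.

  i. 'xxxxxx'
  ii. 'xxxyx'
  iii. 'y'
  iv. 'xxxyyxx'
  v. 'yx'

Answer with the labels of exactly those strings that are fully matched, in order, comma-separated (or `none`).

i, ii, v

i. 'xxxxxx' → match
ii. 'xxxyx' → match
iii. 'y' → no match — must end with 'x'
iv. 'xxxyyxx' → no match
v. 'yx' → match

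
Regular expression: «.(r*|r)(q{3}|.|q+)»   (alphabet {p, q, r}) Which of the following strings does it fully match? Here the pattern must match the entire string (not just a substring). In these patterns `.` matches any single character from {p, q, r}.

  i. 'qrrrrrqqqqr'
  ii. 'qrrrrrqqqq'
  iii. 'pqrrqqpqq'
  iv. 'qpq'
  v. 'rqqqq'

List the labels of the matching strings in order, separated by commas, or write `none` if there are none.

ii, v

i. 'qrrrrrqqqqr' → no match
ii. 'qrrrrrqqqq' → match
iii. 'pqrrqqpqq' → no match
iv. 'qpq' → no match
v. 'rqqqq' → match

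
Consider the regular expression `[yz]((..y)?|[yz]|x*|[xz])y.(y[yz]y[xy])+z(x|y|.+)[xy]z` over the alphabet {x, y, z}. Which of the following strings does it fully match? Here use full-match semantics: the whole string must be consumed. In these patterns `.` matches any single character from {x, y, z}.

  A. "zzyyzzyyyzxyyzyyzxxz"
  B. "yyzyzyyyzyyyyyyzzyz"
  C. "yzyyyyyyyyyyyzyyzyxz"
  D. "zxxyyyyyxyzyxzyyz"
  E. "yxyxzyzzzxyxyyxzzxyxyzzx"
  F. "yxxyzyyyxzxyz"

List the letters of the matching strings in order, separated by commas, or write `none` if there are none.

A → no match
B → match
C → match
D → match
E → no match — must end with "z"
F → match

B, C, D, F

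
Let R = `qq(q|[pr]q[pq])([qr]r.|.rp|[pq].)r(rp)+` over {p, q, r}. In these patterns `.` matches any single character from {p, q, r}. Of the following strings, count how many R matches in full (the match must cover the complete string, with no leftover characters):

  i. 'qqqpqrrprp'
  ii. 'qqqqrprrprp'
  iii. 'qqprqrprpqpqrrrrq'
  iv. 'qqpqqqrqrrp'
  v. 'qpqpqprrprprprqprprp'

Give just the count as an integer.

3

i → match
ii → match
iii → no match — must end with 'rp'
iv → match
v → no match — must start with 'qq'
Total matched: 3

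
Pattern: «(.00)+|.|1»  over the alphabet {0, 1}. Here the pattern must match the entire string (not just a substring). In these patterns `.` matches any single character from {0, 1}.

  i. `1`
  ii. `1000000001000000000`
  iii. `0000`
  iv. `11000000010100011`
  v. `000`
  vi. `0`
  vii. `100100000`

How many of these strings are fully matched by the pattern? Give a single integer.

i → match
ii → no match
iii → no match
iv → no match
v → match
vi → match
vii → match
Total matched: 4

4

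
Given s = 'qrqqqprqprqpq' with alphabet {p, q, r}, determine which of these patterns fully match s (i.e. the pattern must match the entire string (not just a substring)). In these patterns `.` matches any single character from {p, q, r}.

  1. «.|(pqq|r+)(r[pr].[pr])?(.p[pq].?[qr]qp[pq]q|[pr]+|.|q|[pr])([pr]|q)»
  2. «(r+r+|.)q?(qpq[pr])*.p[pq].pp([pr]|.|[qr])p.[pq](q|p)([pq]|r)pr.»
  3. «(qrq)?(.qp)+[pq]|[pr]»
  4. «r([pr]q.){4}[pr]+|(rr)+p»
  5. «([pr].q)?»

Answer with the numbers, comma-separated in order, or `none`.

3

1 → no match
2 → no match
3 → match
4 → no match
5 → no match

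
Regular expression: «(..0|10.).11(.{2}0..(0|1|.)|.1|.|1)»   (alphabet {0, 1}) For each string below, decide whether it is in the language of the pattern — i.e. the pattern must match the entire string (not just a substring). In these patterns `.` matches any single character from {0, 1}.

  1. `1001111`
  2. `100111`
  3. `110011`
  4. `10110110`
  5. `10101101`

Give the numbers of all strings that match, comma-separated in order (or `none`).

1, 5

1 → match
2 → no match
3 → no match
4 → no match
5 → match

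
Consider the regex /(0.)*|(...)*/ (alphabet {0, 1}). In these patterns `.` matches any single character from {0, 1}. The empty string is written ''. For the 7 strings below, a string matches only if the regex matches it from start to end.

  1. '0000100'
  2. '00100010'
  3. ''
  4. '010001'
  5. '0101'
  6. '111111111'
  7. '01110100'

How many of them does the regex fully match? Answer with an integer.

4

1 → no match
2 → no match
3 → match
4 → match
5 → match
6 → match
7 → no match
Total matched: 4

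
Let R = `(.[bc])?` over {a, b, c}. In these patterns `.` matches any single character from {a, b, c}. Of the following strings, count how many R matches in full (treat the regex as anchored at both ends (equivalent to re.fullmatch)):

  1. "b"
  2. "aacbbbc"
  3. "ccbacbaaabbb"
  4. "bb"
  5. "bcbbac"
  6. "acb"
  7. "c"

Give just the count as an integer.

1

1 → no match
2 → no match
3 → no match
4 → match
5 → no match
6 → no match
7 → no match
Total matched: 1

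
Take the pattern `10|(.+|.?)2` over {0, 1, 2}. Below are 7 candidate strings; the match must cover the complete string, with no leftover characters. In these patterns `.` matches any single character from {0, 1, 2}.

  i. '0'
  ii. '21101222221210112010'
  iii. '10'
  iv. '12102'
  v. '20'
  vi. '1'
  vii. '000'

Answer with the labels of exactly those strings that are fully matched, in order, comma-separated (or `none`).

i → no match
ii → no match
iii → match
iv → match
v → no match
vi → no match
vii → no match

iii, iv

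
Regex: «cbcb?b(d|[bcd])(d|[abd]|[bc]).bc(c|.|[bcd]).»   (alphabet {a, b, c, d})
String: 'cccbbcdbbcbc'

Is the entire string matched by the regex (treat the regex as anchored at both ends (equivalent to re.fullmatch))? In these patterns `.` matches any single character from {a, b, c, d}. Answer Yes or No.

Every match must start with 'cbc', but 'cccbbcdbbcbc' does not.

No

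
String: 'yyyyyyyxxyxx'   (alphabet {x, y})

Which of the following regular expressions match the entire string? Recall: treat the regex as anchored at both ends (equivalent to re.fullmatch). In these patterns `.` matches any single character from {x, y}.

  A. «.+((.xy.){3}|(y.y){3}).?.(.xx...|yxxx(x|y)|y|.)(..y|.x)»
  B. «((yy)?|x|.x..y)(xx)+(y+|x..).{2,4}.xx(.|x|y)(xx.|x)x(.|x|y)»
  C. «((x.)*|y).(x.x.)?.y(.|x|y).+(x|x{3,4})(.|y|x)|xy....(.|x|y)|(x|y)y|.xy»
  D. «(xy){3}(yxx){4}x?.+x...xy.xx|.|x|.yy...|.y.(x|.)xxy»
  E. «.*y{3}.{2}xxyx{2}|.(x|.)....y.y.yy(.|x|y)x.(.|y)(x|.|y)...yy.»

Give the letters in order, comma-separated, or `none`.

C, E

A → no match
B → no match
C → match
D → no match
E → match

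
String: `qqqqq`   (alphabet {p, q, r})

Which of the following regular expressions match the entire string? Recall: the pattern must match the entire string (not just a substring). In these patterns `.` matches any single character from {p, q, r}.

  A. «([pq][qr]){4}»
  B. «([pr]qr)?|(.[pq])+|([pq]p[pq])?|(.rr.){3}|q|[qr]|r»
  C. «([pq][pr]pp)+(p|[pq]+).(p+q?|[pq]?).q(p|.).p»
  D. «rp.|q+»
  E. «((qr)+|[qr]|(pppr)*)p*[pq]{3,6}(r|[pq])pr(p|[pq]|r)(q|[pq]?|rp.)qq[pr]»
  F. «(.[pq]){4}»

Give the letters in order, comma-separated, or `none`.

A → no match
B → no match
C → no match — must end with `p`
D → match
E → no match
F → no match

D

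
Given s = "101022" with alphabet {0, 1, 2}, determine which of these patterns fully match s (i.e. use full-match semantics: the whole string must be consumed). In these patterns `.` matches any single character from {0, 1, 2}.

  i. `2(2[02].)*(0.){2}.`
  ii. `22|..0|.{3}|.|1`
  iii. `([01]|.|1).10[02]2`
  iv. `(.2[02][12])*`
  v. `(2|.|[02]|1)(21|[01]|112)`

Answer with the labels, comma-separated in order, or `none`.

i → no match — must start with "2"
ii → no match
iii → match
iv → no match
v → no match

iii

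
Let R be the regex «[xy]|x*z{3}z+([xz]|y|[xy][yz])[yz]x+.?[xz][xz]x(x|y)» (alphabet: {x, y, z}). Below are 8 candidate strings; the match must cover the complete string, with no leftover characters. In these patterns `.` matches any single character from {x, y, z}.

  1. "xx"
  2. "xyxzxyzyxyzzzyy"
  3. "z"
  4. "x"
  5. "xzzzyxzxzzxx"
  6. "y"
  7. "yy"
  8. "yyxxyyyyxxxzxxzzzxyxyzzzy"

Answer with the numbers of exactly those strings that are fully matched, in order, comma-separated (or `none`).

1 → no match
2 → no match
3 → no match
4 → match
5 → no match
6 → match
7 → no match
8 → no match

4, 6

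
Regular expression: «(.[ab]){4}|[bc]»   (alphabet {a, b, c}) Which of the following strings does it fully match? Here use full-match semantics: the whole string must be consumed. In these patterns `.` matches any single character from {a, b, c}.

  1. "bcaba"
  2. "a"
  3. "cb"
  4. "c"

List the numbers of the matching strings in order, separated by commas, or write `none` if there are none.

4

1. "bcaba" → no match
2. "a" → no match
3. "cb" → no match
4. "c" → match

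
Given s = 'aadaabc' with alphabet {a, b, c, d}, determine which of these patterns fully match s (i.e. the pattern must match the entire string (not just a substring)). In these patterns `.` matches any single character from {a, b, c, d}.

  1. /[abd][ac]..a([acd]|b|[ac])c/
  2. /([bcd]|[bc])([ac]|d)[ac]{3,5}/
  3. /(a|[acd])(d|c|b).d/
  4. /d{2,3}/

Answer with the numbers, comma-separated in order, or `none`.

1

1 → match
2 → no match
3 → no match — must end with 'd'
4 → no match — must start with 'd'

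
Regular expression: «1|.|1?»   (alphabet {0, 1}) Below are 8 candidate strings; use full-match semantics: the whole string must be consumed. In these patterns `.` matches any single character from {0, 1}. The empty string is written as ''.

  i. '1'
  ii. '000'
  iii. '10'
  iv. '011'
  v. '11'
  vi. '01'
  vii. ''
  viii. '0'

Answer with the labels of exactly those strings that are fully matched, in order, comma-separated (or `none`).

i, vii, viii

i → match
ii → no match
iii → no match
iv → no match
v → no match
vi → no match
vii → match
viii → match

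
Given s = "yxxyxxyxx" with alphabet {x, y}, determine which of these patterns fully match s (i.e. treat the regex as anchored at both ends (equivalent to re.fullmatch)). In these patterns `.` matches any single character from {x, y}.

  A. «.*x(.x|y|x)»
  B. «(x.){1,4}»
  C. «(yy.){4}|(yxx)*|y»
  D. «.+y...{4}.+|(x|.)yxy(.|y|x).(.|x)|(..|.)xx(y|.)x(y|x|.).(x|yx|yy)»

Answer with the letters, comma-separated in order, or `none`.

A, C

A → match
B → no match — must start with "x"
C → match
D → no match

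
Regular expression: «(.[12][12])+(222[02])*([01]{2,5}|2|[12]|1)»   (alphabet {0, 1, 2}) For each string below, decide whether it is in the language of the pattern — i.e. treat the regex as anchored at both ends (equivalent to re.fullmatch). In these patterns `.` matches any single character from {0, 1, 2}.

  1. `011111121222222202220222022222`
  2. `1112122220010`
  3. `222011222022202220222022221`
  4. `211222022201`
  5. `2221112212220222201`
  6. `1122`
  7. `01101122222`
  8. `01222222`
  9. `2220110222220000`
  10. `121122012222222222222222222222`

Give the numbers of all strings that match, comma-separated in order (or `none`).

1, 2, 3, 4, 5, 6, 7, 8, 9, 10

1 → match
2 → match
3 → match
4. `211222022201` → match
5 → match
6. `1122` → match
7. `01101122222` → match
8. `01222222` → match
9 → match
10 → match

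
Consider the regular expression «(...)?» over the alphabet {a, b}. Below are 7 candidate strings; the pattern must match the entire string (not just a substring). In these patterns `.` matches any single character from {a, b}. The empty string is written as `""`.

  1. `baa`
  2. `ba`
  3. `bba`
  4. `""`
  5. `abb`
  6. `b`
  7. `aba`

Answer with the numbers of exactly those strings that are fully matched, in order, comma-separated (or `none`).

1, 3, 4, 5, 7

1 → match
2 → no match
3 → match
4 → match
5 → match
6 → no match
7 → match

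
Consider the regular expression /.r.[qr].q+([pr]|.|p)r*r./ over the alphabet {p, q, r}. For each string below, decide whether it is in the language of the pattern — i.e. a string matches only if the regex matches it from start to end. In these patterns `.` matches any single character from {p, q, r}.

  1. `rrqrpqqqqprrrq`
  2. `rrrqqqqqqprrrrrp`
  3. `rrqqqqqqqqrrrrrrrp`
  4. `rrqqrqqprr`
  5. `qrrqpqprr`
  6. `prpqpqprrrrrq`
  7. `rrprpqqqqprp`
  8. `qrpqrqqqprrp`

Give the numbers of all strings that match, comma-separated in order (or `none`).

1 → match
2 → match
3 → match
4 → match
5 → match
6 → match
7 → match
8 → match

1, 2, 3, 4, 5, 6, 7, 8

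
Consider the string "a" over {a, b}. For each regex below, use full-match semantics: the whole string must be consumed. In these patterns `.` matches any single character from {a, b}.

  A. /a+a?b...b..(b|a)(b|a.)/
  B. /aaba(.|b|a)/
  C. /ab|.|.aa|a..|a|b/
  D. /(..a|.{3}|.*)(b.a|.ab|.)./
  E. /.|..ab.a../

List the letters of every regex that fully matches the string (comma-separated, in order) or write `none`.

A → no match
B → no match — must start with "aaba"
C → match
D → no match
E → match

C, E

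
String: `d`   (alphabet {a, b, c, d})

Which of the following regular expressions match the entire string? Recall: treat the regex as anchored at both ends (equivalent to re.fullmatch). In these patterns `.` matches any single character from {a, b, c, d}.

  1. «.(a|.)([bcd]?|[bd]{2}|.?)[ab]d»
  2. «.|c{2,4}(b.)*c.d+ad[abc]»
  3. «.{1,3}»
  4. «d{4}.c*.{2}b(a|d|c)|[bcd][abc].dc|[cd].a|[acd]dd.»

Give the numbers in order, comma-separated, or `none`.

2, 3

1 → no match
2 → match
3 → match
4 → no match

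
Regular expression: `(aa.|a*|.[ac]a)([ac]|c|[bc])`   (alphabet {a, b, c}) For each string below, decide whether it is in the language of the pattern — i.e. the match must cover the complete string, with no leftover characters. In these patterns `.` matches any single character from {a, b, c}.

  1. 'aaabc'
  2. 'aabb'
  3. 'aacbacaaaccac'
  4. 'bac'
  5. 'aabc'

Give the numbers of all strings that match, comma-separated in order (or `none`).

1 → no match
2 → match
3 → no match
4 → no match
5 → match

2, 5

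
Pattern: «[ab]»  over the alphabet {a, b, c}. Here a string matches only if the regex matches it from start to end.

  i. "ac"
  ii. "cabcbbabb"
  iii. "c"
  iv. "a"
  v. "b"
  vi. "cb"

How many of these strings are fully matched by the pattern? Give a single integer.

2

i. "ac" → no match
ii. "cabcbbabb" → no match
iii. "c" → no match
iv. "a" → match
v. "b" → match
vi. "cb" → no match
Total matched: 2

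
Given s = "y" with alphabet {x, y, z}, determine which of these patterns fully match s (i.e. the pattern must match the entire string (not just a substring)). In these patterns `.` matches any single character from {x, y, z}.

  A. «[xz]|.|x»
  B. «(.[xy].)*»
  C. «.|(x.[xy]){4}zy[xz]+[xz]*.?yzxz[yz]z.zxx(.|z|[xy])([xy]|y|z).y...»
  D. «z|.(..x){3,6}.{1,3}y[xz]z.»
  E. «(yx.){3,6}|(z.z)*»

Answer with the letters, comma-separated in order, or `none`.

A → match
B → no match
C → match
D → no match
E → no match

A, C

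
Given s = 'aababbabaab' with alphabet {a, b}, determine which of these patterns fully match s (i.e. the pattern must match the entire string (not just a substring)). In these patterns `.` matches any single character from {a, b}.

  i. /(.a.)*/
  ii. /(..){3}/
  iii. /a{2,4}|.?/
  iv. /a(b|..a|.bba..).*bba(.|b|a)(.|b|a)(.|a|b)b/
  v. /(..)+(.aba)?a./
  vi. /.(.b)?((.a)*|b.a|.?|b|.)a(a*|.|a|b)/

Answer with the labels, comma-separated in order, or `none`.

i → no match
ii → no match
iii → no match
iv → match
v → no match
vi → no match

iv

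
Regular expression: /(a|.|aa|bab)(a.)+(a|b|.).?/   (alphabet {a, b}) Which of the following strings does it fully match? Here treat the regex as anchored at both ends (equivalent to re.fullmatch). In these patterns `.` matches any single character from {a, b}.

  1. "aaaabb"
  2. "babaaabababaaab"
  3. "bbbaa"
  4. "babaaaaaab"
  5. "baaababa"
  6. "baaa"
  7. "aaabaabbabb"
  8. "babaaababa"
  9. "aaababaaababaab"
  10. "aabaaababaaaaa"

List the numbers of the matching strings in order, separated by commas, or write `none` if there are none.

1 → match
2 → match
3 → no match
4 → match
5 → match
6 → match
7 → no match
8 → match
9 → match
10 → match

1, 2, 4, 5, 6, 8, 9, 10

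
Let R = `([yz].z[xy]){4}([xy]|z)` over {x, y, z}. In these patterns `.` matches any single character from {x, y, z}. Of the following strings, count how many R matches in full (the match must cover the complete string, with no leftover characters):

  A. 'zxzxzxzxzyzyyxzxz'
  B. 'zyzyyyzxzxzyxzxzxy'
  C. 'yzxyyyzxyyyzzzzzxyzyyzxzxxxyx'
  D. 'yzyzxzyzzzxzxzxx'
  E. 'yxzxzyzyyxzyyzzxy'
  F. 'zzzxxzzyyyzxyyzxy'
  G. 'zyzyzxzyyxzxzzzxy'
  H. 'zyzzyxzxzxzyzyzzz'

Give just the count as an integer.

3

A → match
B → no match
C → no match
D → no match
E → match
F → no match
G → match
H → no match
Total matched: 3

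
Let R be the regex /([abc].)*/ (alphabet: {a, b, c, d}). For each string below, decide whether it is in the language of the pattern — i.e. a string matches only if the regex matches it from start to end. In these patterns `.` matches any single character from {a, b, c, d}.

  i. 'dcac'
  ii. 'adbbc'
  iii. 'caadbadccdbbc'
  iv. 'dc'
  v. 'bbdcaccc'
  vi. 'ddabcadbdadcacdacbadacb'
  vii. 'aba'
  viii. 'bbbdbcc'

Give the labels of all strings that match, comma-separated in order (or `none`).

i. 'dcac' → no match
ii. 'adbbc' → no match
iii → no match
iv. 'dc' → no match
v. 'bbdcaccc' → no match
vi → no match
vii. 'aba' → no match
viii. 'bbbdbcc' → no match

none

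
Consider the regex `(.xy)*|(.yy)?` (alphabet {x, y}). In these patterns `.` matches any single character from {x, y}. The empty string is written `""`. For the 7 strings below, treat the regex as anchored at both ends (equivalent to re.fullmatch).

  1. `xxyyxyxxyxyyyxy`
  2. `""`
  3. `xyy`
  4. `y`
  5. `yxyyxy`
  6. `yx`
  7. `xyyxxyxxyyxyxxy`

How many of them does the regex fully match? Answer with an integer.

1 → no match
2 → match
3 → match
4 → no match
5 → match
6 → no match
7 → no match
Total matched: 3

3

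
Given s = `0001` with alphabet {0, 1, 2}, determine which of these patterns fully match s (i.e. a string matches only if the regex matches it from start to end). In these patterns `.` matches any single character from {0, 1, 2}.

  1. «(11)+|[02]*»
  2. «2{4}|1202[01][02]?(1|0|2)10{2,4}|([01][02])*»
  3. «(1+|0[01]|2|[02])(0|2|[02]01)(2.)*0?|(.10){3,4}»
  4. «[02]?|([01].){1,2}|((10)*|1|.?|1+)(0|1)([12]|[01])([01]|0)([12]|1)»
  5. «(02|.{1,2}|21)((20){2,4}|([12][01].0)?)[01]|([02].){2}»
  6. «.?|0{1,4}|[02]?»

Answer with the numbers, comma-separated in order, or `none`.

1 → no match
2 → no match
3 → match
4 → match
5 → match
6 → no match

3, 4, 5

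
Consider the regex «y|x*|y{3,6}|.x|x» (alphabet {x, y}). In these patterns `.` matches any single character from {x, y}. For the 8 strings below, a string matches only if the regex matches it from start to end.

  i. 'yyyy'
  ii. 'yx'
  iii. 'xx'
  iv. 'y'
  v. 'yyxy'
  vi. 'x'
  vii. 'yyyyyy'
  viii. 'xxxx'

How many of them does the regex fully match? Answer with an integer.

i → match
ii → match
iii → match
iv → match
v → no match
vi → match
vii → match
viii → match
Total matched: 7

7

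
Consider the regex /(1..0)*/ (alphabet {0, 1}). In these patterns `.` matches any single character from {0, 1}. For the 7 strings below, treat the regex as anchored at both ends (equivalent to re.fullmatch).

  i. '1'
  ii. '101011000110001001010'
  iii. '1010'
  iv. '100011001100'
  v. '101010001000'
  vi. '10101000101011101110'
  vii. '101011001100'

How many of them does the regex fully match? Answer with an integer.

i → no match
ii → no match
iii → match
iv → match
v → match
vi → match
vii → match
Total matched: 5

5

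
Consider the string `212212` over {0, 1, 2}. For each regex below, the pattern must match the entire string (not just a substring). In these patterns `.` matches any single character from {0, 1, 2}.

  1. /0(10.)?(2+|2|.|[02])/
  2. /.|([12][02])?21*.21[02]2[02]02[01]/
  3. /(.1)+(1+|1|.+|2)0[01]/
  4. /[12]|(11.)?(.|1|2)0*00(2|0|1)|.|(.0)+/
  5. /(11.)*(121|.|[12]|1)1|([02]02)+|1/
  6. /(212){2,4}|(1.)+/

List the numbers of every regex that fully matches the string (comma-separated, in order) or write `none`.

6

1 → no match — must start with `0`
2 → no match
3 → no match
4 → no match
5 → no match
6 → match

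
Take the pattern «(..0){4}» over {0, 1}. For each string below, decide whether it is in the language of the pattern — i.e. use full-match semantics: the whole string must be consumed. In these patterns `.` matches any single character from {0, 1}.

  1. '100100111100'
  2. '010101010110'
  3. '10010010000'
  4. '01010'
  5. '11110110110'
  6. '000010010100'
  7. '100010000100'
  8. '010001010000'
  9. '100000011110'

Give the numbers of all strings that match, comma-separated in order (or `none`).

6, 7

1. '100100111100' → no match
2. '010101010110' → no match
3. '10010010000' → no match
4. '01010' → no match
5. '11110110110' → no match
6. '000010010100' → match
7. '100010000100' → match
8. '010001010000' → no match
9. '100000011110' → no match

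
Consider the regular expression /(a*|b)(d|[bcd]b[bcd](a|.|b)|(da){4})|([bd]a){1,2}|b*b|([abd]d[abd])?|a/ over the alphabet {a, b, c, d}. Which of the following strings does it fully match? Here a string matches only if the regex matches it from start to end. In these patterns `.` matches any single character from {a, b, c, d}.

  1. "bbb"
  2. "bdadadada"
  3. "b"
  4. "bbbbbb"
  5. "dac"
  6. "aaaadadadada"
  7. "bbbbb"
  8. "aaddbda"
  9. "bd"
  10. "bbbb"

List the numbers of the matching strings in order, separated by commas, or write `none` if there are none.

1. "bbb" → match
2. "bdadadada" → match
3. "b" → match
4. "bbbbbb" → match
5. "dac" → no match
6. "aaaadadadada" → match
7. "bbbbb" → match
8. "aaddbda" → no match
9. "bd" → match
10. "bbbb" → match

1, 2, 3, 4, 6, 7, 9, 10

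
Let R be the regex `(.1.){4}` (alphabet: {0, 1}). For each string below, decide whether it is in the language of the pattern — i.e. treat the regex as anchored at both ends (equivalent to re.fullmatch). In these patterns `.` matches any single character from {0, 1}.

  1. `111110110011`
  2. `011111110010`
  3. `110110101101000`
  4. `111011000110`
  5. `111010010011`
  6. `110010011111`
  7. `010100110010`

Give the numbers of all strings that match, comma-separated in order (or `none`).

1, 2, 5, 6

1 → match
2 → match
3 → no match
4 → no match
5 → match
6 → match
7 → no match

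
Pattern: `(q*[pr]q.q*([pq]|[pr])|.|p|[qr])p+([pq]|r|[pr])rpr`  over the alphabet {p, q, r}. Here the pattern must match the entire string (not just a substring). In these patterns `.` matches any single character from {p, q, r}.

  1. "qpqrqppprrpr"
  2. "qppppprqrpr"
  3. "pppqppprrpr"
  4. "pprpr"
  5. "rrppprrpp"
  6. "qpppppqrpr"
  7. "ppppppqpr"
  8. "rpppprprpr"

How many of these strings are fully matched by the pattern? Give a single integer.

1 → match
2 → no match
3 → no match
4 → no match
5 → no match — must end with "rpr"
6 → match
7 → no match — must end with "rpr"
8 → no match
Total matched: 2

2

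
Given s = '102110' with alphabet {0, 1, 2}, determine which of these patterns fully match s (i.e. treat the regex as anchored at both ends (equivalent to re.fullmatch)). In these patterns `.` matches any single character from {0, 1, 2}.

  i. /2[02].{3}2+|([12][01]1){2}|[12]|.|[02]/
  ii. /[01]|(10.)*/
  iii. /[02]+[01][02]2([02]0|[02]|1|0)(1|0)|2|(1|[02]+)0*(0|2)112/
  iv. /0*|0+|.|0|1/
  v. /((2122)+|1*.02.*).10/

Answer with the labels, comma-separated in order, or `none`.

i → no match
ii → no match
iii → no match
iv → no match
v → match

v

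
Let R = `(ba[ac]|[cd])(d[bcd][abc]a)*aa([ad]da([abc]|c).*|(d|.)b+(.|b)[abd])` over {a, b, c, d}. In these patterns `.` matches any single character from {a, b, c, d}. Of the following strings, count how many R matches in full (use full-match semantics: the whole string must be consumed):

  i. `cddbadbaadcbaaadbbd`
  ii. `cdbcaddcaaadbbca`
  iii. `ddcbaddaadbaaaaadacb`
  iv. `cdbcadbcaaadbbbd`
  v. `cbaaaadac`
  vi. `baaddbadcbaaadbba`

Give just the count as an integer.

i → match
ii → match
iii → match
iv → match
v → no match
vi → match
Total matched: 5

5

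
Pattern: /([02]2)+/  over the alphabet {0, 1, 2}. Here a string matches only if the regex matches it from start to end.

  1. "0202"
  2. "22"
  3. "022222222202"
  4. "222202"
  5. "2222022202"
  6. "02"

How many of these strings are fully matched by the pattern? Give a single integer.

1. "0202" → match
2. "22" → match
3. "022222222202" → match
4. "222202" → match
5. "2222022202" → match
6. "02" → match
Total matched: 6

6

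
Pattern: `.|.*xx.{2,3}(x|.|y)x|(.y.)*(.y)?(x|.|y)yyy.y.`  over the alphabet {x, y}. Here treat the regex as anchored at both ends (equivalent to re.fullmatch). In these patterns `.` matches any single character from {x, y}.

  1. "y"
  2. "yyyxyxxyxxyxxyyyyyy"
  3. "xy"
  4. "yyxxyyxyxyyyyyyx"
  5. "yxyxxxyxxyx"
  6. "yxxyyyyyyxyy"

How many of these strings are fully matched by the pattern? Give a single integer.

1. "y" → match
2 → match
3. "xy" → no match
4 → match
5. "yxyxxxyxxyx" → match
6. "yxxyyyyyyxyy" → no match
Total matched: 4

4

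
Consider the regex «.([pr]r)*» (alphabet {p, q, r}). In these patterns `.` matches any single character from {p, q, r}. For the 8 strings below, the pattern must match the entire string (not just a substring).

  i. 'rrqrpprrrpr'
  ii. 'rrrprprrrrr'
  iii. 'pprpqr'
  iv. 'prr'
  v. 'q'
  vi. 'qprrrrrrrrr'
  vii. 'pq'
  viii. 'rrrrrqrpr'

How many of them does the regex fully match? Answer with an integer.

i → no match
ii → match
iii → no match
iv → match
v → match
vi → match
vii → no match
viii → no match
Total matched: 4

4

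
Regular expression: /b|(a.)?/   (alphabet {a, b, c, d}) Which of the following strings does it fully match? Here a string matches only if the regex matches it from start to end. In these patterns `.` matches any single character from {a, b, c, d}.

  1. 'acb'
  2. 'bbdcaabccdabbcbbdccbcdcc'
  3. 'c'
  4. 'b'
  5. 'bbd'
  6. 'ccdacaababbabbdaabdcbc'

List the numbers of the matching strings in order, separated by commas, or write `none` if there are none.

4

1 → no match
2 → no match
3 → no match
4 → match
5 → no match
6 → no match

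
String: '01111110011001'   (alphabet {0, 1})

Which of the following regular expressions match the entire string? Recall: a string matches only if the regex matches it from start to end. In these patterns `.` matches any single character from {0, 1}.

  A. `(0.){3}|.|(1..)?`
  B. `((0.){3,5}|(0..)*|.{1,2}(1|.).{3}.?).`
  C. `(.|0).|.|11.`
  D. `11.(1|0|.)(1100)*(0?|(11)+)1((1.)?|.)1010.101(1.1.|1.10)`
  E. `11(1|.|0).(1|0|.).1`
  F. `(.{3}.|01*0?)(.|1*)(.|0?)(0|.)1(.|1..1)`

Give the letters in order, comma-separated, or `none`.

F

A → no match
B → no match
C → no match
D → no match — must start with '11'
E → no match — must start with '11'
F → match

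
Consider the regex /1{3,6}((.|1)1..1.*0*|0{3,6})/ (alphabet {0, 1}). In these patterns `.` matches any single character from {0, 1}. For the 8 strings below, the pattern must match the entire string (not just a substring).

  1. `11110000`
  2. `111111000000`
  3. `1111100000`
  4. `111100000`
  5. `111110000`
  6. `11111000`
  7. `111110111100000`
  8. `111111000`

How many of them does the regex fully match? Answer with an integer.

1 → match
2 → match
3 → match
4 → match
5 → match
6 → match
7 → match
8 → match
Total matched: 8

8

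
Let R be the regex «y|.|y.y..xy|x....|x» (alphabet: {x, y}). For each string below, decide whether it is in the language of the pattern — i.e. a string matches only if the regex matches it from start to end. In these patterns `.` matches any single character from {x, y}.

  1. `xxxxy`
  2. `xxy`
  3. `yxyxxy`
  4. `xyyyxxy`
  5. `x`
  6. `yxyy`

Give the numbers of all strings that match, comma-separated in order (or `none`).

1, 5

1 → match
2 → no match
3 → no match
4 → no match
5 → match
6 → no match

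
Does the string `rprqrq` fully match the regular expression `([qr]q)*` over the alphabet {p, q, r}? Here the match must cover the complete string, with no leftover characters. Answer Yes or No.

No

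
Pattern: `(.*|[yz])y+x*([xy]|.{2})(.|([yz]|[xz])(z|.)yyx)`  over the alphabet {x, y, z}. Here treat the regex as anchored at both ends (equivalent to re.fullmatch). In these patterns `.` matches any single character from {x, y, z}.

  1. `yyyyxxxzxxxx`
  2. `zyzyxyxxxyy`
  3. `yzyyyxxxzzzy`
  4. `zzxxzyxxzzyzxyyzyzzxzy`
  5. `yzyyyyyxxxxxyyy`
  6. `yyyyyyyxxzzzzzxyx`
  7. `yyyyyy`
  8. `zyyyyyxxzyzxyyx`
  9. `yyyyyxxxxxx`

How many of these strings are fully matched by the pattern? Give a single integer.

5

1 → no match
2 → match
3 → no match
4 → no match
5 → match
6 → no match
7 → match
8 → match
9 → match
Total matched: 5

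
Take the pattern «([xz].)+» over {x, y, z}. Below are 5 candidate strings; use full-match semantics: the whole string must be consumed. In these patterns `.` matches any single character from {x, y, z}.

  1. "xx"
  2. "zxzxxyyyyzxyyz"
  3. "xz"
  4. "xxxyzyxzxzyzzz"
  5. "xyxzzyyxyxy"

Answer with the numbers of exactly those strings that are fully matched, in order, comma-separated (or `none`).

1, 3

1 → match
2 → no match
3 → match
4 → no match
5 → no match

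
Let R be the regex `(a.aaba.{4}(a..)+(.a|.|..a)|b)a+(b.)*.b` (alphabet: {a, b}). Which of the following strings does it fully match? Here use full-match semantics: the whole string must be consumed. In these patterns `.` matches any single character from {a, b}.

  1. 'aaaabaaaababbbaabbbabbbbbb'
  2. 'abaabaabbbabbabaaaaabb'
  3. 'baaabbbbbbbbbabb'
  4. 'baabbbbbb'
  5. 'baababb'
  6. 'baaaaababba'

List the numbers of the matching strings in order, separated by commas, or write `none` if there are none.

1, 2, 3, 4, 5

1 → match
2 → match
3 → match
4 → match
5 → match
6 → no match — must end with 'b'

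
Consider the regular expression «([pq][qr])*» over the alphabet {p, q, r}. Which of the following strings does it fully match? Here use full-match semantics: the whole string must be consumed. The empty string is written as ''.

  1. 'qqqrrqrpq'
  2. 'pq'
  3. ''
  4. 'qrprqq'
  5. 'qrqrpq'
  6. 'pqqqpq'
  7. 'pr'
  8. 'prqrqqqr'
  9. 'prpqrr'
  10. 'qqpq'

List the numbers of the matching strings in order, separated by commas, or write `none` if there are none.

2, 3, 4, 5, 6, 7, 8, 10

1 → no match
2 → match
3 → match
4 → match
5 → match
6 → match
7 → match
8 → match
9 → no match
10 → match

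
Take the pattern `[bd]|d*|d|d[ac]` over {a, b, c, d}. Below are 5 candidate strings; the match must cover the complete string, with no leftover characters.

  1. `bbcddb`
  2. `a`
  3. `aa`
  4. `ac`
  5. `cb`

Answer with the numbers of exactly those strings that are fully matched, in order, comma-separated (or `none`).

none

1 → no match
2 → no match
3 → no match
4 → no match
5 → no match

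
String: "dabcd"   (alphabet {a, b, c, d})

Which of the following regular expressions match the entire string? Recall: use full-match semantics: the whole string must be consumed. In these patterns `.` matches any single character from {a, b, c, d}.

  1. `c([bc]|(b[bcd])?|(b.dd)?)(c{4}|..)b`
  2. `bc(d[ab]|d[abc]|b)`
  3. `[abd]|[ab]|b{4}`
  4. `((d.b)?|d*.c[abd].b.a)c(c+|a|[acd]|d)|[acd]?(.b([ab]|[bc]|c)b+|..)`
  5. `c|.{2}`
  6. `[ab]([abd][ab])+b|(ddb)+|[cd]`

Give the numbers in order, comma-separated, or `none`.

4

1 → no match — must start with "c"
2 → no match — must start with "bc"
3 → no match
4 → match
5 → no match
6 → no match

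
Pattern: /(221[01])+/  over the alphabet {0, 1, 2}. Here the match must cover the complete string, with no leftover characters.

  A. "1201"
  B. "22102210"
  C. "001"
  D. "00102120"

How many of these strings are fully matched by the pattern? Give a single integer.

1

A → no match — must start with "221"
B → match
C → no match — must start with "221"
D → no match — must start with "221"
Total matched: 1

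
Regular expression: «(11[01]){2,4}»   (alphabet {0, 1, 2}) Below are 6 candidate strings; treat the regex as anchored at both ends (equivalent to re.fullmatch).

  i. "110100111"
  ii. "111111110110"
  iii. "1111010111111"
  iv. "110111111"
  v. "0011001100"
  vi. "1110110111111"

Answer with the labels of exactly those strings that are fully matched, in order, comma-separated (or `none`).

i → no match
ii → match
iii → no match
iv → match
v → no match — must start with "11"
vi → no match

ii, iv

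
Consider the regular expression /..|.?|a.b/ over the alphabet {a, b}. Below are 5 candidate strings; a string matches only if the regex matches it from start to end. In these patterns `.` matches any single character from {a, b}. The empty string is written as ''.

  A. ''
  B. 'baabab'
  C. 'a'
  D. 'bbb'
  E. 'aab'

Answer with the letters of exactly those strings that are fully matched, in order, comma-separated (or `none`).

A, C, E

A → match
B → no match
C → match
D → no match
E → match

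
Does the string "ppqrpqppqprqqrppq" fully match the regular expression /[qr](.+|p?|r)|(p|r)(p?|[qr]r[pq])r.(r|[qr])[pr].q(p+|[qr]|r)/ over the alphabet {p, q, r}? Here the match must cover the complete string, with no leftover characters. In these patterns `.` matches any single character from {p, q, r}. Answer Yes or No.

No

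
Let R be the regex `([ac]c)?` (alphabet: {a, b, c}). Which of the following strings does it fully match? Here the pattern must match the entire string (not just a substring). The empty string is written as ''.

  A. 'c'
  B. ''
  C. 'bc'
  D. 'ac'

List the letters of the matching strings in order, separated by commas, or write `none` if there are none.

B, D

A → no match
B → match
C → no match
D → match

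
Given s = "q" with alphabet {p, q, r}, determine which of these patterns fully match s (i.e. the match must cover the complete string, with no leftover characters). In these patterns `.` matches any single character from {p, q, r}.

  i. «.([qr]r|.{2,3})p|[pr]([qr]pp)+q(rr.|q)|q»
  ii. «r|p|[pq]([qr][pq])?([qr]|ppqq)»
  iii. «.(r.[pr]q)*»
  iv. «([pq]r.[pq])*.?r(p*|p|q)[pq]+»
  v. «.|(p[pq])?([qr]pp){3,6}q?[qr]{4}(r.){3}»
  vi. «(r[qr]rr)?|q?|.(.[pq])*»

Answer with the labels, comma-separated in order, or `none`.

i, iii, v, vi

i → match
ii → no match
iii → match
iv → no match
v → match
vi → match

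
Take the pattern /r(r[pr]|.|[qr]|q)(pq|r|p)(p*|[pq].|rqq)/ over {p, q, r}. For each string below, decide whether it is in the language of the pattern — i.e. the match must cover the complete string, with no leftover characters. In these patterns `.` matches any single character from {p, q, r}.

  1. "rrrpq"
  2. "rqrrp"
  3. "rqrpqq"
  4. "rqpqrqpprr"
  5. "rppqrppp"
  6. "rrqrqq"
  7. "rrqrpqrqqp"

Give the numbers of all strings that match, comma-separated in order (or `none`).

1

1 → match
2 → no match
3 → no match
4 → no match
5 → no match
6 → no match
7 → no match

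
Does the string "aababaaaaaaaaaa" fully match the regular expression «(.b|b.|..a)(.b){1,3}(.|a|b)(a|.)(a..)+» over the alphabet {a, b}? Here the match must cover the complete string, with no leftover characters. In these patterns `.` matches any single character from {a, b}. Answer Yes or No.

No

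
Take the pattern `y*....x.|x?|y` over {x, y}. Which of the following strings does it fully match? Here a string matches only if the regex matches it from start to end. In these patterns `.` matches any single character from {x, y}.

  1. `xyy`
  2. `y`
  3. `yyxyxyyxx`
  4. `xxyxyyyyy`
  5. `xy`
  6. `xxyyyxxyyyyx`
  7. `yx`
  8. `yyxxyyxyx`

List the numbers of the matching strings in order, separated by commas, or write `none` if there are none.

2

1 → no match
2 → match
3 → no match
4 → no match
5 → no match
6 → no match
7 → no match
8 → no match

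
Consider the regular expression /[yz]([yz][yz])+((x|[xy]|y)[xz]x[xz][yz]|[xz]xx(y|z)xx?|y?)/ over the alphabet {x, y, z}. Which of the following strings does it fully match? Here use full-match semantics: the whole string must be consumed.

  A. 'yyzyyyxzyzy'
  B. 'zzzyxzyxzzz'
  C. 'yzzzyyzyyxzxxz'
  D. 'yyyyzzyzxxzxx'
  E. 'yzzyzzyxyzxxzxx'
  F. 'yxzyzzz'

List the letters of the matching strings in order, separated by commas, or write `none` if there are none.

C, D

A → no match
B → no match
C → match
D → match
E → no match
F → no match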